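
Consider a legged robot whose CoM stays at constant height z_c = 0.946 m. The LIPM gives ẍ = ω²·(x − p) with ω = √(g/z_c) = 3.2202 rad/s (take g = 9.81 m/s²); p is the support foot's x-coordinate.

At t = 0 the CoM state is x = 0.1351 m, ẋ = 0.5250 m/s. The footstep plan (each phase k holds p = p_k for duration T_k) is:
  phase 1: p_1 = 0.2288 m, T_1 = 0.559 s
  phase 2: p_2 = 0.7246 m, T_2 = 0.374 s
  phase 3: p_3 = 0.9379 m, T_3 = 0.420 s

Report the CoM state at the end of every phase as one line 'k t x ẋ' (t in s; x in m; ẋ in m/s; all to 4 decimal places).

1 0.5590 0.4173 0.7437
2 0.9330 0.5166 -0.1499
3 1.3530 -0.0150 -2.7566

phase 1: p=0.2288, T=0.559, ωT=1.800092, cosh=3.107743, sinh=2.942460; start (x,ẋ)=(0.135100, 0.525000) → end (x,ẋ)=(0.417324, 0.743729)
phase 2: p=0.7246, T=0.374, ωT=1.204355, cosh=1.817246, sinh=1.517361; start (x,ẋ)=(0.417324, 0.743729) → end (x,ẋ)=(0.516649, -0.149878)
phase 3: p=0.9379, T=0.420, ωT=1.352484, cosh=2.062808, sinh=1.804211; start (x,ẋ)=(0.516649, -0.149878) → end (x,ẋ)=(-0.015034, -2.756606)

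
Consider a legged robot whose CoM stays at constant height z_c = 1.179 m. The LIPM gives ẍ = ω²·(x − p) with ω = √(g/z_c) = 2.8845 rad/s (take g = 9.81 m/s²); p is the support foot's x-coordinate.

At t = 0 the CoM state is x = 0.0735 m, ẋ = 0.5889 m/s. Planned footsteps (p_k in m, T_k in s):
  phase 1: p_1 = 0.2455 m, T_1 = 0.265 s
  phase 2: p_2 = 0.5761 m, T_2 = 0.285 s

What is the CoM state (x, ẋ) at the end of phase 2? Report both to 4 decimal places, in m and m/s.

phase 1: p=0.2455, T=0.265, ωT=0.764393, cosh=1.306653, sinh=0.841036; start (x,ẋ)=(0.073500, 0.588900) → end (x,ẋ)=(0.192462, 0.352221)
phase 2: p=0.5761, T=0.285, ωT=0.822082, cosh=1.357374, sinh=0.917859; start (x,ẋ)=(0.192462, 0.352221) → end (x,ẋ)=(0.167438, -0.537611)

x = 0.1674, ẋ = -0.5376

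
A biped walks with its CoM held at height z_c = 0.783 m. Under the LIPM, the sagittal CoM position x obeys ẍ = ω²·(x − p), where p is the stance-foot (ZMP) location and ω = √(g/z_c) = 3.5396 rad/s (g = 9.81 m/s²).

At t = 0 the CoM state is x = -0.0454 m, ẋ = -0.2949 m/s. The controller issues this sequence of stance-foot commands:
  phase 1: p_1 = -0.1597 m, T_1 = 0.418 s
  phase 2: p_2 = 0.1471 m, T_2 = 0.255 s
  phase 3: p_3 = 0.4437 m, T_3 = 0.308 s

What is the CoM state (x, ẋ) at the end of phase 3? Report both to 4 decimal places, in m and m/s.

phase 1: p=-0.1597, T=0.418, ωT=1.479553, cosh=2.309361, sinh=2.081621; start (x,ẋ)=(-0.045400, -0.294900) → end (x,ẋ)=(-0.069169, 0.161144)
phase 2: p=0.1471, T=0.255, ωT=0.902598, cosh=1.435758, sinh=1.030243; start (x,ẋ)=(-0.069169, 0.161144) → end (x,ẋ)=(-0.116507, -0.557294)
phase 3: p=0.4437, T=0.308, ωT=1.090197, cosh=1.655505, sinh=1.319355; start (x,ẋ)=(-0.116507, -0.557294) → end (x,ẋ)=(-0.691453, -3.538766)

x = -0.6915, ẋ = -3.5388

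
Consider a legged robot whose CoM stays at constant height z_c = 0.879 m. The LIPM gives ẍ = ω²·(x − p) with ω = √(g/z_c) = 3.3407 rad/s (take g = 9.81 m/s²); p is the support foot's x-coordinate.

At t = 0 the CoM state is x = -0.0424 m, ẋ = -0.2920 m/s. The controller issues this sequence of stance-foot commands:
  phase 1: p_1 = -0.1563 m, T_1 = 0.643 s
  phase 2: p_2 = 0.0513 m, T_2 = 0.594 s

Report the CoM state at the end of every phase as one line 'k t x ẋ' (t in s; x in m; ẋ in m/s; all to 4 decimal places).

1 0.6430 -0.0311 0.3399
2 1.2370 0.1092 0.2780

phase 1: p=-0.1563, T=0.643, ωT=2.148070, cosh=4.342508, sinh=4.225799; start (x,ẋ)=(-0.042400, -0.292000) → end (x,ẋ)=(-0.031052, 0.339928)
phase 2: p=0.0513, T=0.594, ωT=1.984376, cosh=3.705986, sinh=3.568519; start (x,ẋ)=(-0.031052, 0.339928) → end (x,ẋ)=(0.109214, 0.278022)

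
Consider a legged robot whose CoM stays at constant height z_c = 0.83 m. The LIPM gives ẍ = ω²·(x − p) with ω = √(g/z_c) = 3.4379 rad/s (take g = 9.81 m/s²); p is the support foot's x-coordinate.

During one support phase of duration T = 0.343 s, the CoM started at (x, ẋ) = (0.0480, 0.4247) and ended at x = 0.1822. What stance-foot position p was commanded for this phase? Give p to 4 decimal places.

ωT = 3.4379·0.343 = 1.179200; cosh(ωT) = 1.779648, sinh(ωT) = 1.472123
x(T) = p + (x₀−p)·cosh(ωT) + (ẋ₀/ω)·sinh(ωT) ⇒ p·(1 − cosh) = x(T) − x₀·cosh − (ẋ₀/ω)·sinh
numerator   = 0.1822 − (0.0480)·1.779648 − (0.4247/3.4379)·1.472123 = -0.085081
denominator = 1 − 1.779648 = -0.779648
p = -0.085081 / -0.779648 = 0.1091

p = 0.1091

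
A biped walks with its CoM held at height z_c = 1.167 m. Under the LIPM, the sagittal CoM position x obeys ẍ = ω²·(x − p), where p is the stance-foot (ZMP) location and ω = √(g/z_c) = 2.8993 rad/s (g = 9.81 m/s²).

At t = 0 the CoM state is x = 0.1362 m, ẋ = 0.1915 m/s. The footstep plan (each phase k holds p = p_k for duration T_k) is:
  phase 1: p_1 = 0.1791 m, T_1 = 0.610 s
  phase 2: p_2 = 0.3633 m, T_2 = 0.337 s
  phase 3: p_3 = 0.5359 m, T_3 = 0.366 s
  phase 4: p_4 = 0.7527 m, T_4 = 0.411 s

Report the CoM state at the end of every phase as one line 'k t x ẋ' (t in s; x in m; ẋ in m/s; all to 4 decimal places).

phase 1: p=0.1791, T=0.610, ωT=1.768573, cosh=3.016529, sinh=2.845953; start (x,ẋ)=(0.136200, 0.191500) → end (x,ẋ)=(0.237667, 0.223686)
phase 2: p=0.3633, T=0.337, ωT=0.977064, cosh=1.516530, sinh=1.140115; start (x,ẋ)=(0.237667, 0.223686) → end (x,ẋ)=(0.260736, -0.076057)
phase 3: p=0.5359, T=0.366, ωT=1.061144, cosh=1.617867, sinh=1.271807; start (x,ẋ)=(0.260736, -0.076057) → end (x,ẋ)=(0.057358, -1.137677)
phase 4: p=0.7527, T=0.411, ωT=1.191612, cosh=1.798058, sinh=1.494327; start (x,ẋ)=(0.057358, -1.137677) → end (x,ẋ)=(-1.083935, -5.058180)

1 0.6100 0.2377 0.2237
2 0.9470 0.2607 -0.0761
3 1.3130 0.0574 -1.1377
4 1.7240 -1.0839 -5.0582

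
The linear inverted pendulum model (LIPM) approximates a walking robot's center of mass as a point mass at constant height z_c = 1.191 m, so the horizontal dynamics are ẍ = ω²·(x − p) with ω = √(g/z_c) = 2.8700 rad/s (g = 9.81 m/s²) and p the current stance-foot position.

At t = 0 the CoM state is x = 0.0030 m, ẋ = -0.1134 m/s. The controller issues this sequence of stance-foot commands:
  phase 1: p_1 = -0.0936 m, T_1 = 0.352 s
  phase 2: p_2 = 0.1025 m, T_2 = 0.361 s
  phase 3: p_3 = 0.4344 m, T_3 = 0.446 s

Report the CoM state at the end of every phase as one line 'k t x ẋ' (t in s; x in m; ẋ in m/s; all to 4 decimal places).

phase 1: p=-0.0936, T=0.352, ωT=1.010240, cosh=1.555196, sinh=1.191064; start (x,ẋ)=(0.003000, -0.113400) → end (x,ẋ)=(0.009570, 0.153854)
phase 2: p=0.1025, T=0.361, ωT=1.036070, cosh=1.586483, sinh=1.231637; start (x,ẋ)=(0.009570, 0.153854) → end (x,ẋ)=(0.021094, -0.084401)
phase 3: p=0.4344, T=0.446, ωT=1.280020, cosh=1.937372, sinh=1.659340; start (x,ẋ)=(0.021094, -0.084401) → end (x,ẋ)=(-0.415126, -2.131807)

1 0.3520 0.0096 0.1539
2 0.7130 0.0211 -0.0844
3 1.1590 -0.4151 -2.1318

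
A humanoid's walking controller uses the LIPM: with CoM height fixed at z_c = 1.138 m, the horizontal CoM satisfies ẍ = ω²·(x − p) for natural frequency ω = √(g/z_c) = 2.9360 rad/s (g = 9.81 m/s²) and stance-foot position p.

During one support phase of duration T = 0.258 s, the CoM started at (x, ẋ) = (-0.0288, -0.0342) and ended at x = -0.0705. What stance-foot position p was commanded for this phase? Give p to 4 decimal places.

ωT = 2.9360·0.258 = 0.757488; cosh(ωT) = 1.300877, sinh(ωT) = 0.832034
x(T) = p + (x₀−p)·cosh(ωT) + (ẋ₀/ω)·sinh(ωT) ⇒ p·(1 − cosh) = x(T) − x₀·cosh − (ẋ₀/ω)·sinh
numerator   = -0.0705 − (-0.0288)·1.300877 − (-0.0342/2.9360)·0.832034 = -0.023343
denominator = 1 − 1.300877 = -0.300877
p = -0.023343 / -0.300877 = 0.0776

p = 0.0776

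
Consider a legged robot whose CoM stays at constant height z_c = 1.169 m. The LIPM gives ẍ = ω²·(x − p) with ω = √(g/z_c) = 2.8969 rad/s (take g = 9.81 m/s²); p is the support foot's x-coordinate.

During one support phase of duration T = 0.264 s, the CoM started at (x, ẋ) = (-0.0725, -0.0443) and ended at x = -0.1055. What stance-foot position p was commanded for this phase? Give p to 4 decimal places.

ωT = 2.8969·0.264 = 0.764782; cosh(ωT) = 1.306980, sinh(ωT) = 0.841545
x(T) = p + (x₀−p)·cosh(ωT) + (ẋ₀/ω)·sinh(ωT) ⇒ p·(1 − cosh) = x(T) − x₀·cosh − (ẋ₀/ω)·sinh
numerator   = -0.1055 − (-0.0725)·1.306980 − (-0.0443/2.8969)·0.841545 = 0.002125
denominator = 1 − 1.306980 = -0.306980
p = 0.002125 / -0.306980 = -0.0069

p = -0.0069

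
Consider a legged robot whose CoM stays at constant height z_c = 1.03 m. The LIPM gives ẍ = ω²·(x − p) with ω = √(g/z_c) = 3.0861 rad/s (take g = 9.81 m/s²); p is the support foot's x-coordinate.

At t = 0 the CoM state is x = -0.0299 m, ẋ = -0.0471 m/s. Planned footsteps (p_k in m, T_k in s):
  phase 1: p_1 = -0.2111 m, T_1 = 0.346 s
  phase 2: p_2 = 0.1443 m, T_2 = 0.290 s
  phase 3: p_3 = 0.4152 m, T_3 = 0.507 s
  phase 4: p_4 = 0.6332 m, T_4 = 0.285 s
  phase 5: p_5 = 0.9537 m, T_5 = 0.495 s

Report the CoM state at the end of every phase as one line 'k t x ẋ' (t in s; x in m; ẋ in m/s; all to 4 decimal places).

1 0.3460 0.0640 0.6406
2 0.6360 0.2413 0.6622
3 1.1430 0.4717 0.4253
4 1.4280 0.5426 0.1036
5 1.9230 0.0358 -2.5349

phase 1: p=-0.2111, T=0.346, ωT=1.067791, cosh=1.626356, sinh=1.282589; start (x,ẋ)=(-0.029900, -0.047100) → end (x,ẋ)=(0.064021, 0.640624)
phase 2: p=0.1443, T=0.290, ωT=0.894969, cosh=1.427940, sinh=1.019320; start (x,ẋ)=(0.064021, 0.640624) → end (x,ẋ)=(0.241260, 0.662237)
phase 3: p=0.4152, T=0.507, ωT=1.564653, cosh=2.495087, sinh=2.285927; start (x,ẋ)=(0.241260, 0.662237) → end (x,ẋ)=(0.471736, 0.425266)
phase 4: p=0.6332, T=0.285, ωT=0.879538, cosh=1.412381, sinh=0.997406; start (x,ẋ)=(0.471736, 0.425266) → end (x,ẋ)=(0.542594, 0.103636)
phase 5: p=0.9537, T=0.495, ωT=1.527619, cosh=2.412124, sinh=2.195072; start (x,ẋ)=(0.542594, 0.103636) → end (x,ẋ)=(0.035776, -2.534935)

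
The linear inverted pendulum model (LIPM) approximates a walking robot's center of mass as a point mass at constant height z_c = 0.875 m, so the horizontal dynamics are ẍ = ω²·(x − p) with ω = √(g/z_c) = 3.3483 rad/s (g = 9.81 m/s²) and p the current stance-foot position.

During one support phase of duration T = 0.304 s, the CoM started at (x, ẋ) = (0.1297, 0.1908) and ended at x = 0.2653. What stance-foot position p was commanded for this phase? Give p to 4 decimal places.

p = 0.0109

ωT = 3.3483·0.304 = 1.017883; cosh(ωT) = 1.564345, sinh(ωT) = 1.202986
x(T) = p + (x₀−p)·cosh(ωT) + (ẋ₀/ω)·sinh(ωT) ⇒ p·(1 − cosh) = x(T) − x₀·cosh − (ẋ₀/ω)·sinh
numerator   = 0.2653 − (0.1297)·1.564345 − (0.1908/3.3483)·1.202986 = -0.006147
denominator = 1 − 1.564345 = -0.564345
p = -0.006147 / -0.564345 = 0.0109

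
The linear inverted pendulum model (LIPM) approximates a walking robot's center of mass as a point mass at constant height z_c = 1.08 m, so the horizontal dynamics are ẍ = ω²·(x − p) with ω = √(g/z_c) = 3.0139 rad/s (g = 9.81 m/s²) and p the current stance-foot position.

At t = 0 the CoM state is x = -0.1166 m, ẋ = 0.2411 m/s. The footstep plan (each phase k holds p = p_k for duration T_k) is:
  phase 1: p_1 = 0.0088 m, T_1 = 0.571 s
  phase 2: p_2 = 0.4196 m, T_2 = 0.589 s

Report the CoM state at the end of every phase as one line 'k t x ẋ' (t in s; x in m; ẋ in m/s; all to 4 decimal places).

1 0.5710 -0.1365 -0.3271
2 1.1600 -1.5793 -5.7960

phase 1: p=0.0088, T=0.571, ωT=1.720937, cosh=2.884331, sinh=2.705432; start (x,ẋ)=(-0.116600, 0.241100) → end (x,ẋ)=(-0.136471, -0.327087)
phase 2: p=0.4196, T=0.589, ωT=1.775187, cosh=3.035418, sinh=2.865967; start (x,ẋ)=(-0.136471, -0.327087) → end (x,ẋ)=(-1.579342, -5.796044)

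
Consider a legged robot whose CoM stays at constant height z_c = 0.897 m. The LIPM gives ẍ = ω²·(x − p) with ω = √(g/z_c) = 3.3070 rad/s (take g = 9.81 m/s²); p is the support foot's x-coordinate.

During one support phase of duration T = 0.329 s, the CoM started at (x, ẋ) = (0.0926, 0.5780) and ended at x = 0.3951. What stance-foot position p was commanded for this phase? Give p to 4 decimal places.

ωT = 3.3070·0.329 = 1.088003; cosh(ωT) = 1.652614, sinh(ωT) = 1.315726
x(T) = p + (x₀−p)·cosh(ωT) + (ẋ₀/ω)·sinh(ωT) ⇒ p·(1 − cosh) = x(T) − x₀·cosh − (ẋ₀/ω)·sinh
numerator   = 0.3951 − (0.0926)·1.652614 − (0.5780/3.3070)·1.315726 = 0.012104
denominator = 1 − 1.652614 = -0.652614
p = 0.012104 / -0.652614 = -0.0185

p = -0.0185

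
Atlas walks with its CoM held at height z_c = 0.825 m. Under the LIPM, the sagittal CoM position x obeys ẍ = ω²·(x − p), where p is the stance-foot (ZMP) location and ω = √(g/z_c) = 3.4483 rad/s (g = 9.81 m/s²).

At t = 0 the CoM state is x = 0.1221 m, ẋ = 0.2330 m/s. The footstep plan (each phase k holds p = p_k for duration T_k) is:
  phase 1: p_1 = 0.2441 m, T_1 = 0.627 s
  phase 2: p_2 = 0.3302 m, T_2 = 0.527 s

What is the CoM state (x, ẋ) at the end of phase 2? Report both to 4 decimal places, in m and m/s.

phase 1: p=0.2441, T=0.627, ωT=2.162084, cosh=4.402157, sinh=4.287071; start (x,ẋ)=(0.122100, 0.233000) → end (x,ẋ)=(-0.003288, -0.777837)
phase 2: p=0.3302, T=0.527, ωT=1.817254, cosh=3.158703, sinh=2.996232; start (x,ẋ)=(-0.003288, -0.777837) → end (x,ẋ)=(-1.399052, -5.902519)

x = -1.3991, ẋ = -5.9025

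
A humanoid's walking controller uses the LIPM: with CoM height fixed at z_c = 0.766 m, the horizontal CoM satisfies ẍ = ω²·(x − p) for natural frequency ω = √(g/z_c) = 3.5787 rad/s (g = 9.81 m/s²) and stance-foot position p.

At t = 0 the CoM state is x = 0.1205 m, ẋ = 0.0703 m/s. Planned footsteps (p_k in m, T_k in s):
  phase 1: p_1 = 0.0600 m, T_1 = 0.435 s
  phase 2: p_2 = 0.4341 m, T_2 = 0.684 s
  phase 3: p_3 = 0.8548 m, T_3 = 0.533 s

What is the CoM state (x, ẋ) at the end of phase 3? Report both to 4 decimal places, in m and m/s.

phase 1: p=0.0600, T=0.435, ωT=1.556734, cosh=2.477065, sinh=2.266242; start (x,ẋ)=(0.120500, 0.070300) → end (x,ẋ)=(0.254380, 0.664805)
phase 2: p=0.4341, T=0.684, ωT=2.447831, cosh=5.824859, sinh=5.738378; start (x,ẋ)=(0.254380, 0.664805) → end (x,ẋ)=(0.453261, 0.181686)
phase 3: p=0.8548, T=0.533, ωT=1.907447, cosh=3.442165, sinh=3.293706; start (x,ẋ)=(0.453261, 0.181686) → end (x,ẋ)=(-0.360146, -4.107621)

x = -0.3601, ẋ = -4.1076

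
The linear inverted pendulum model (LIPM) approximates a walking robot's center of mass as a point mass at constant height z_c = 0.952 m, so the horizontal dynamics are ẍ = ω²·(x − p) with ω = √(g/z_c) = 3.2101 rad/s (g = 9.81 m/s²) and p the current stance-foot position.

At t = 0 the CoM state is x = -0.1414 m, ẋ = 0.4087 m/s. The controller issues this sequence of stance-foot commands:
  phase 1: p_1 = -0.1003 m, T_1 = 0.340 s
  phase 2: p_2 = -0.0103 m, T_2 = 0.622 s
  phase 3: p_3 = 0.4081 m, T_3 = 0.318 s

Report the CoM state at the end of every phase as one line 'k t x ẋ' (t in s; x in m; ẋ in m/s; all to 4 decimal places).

phase 1: p=-0.1003, T=0.340, ωT=1.091434, cosh=1.657138, sinh=1.321404; start (x,ẋ)=(-0.141400, 0.408700) → end (x,ẋ)=(-0.000171, 0.502933)
phase 2: p=-0.0103, T=0.622, ωT=1.996682, cosh=3.750183, sinh=3.614398; start (x,ẋ)=(-0.000171, 0.502933) → end (x,ẋ)=(0.593959, 2.003609)
phase 3: p=0.4081, T=0.318, ωT=1.020812, cosh=1.567875, sinh=1.207572; start (x,ẋ)=(0.593959, 2.003609) → end (x,ẋ)=(1.453220, 3.861879)

1 0.3400 -0.0002 0.5029
2 0.9620 0.5940 2.0036
3 1.2800 1.4532 3.8619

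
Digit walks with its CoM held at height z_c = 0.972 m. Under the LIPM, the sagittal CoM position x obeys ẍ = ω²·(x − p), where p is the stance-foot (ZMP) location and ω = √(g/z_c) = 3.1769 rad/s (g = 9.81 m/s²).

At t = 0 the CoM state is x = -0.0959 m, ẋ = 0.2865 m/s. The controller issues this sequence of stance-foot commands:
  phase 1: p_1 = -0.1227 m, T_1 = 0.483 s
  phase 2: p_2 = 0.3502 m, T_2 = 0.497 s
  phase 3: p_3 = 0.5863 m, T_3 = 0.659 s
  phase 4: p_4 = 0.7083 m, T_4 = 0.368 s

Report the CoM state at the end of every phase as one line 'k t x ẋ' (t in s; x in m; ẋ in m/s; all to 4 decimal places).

phase 1: p=-0.1227, T=0.483, ωT=1.534443, cosh=2.427158, sinh=2.211582; start (x,ẋ)=(-0.095900, 0.286500) → end (x,ẋ)=(0.141793, 0.883677)
phase 2: p=0.3502, T=0.497, ωT=1.578919, cosh=2.527955, sinh=2.321757; start (x,ẋ)=(0.141793, 0.883677) → end (x,ẋ)=(0.469170, 0.696689)
phase 3: p=0.5863, T=0.659, ωT=2.093577, cosh=4.118566, sinh=3.995321; start (x,ẋ)=(0.469170, 0.696689) → end (x,ẋ)=(0.980060, 1.382661)
phase 4: p=0.7083, T=0.368, ωT=1.169099, cosh=1.764869, sinh=1.454222; start (x,ẋ)=(0.980060, 1.382661) → end (x,ẋ)=(1.820832, 3.695725)

1 0.4830 0.1418 0.8837
2 0.9800 0.4692 0.6967
3 1.6390 0.9801 1.3827
4 2.0070 1.8208 3.6957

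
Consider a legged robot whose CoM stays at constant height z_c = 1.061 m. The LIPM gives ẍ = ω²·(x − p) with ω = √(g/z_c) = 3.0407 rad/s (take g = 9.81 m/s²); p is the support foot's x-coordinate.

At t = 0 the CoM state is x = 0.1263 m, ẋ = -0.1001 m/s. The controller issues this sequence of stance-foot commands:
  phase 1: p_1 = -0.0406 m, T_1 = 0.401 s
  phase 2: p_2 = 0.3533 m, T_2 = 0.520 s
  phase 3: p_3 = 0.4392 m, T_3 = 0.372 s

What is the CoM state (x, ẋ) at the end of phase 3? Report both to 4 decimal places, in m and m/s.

x = 0.7301, ẋ = 1.0363

phase 1: p=-0.0406, T=0.401, ωT=1.219321, cosh=1.840159, sinh=1.544728; start (x,ẋ)=(0.126300, -0.100100) → end (x,ẋ)=(0.215670, 0.599739)
phase 2: p=0.3533, T=0.520, ωT=1.581164, cosh=2.533173, sinh=2.327437; start (x,ẋ)=(0.215670, 0.599739) → end (x,ẋ)=(0.463716, 0.545229)
phase 3: p=0.4392, T=0.372, ωT=1.131140, cosh=1.710927, sinh=1.388262; start (x,ẋ)=(0.463716, 0.545229) → end (x,ẋ)=(0.730075, 1.036338)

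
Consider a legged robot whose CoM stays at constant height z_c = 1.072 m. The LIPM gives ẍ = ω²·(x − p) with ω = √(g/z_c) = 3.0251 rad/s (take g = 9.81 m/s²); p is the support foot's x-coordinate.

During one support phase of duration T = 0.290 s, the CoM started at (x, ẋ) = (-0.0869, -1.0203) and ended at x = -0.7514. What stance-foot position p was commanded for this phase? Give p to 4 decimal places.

p = 0.7157

ωT = 3.0251·0.290 = 0.877279; cosh(ωT) = 1.410131, sinh(ωT) = 0.994218
x(T) = p + (x₀−p)·cosh(ωT) + (ẋ₀/ω)·sinh(ωT) ⇒ p·(1 − cosh) = x(T) − x₀·cosh − (ẋ₀/ω)·sinh
numerator   = -0.7514 − (-0.0869)·1.410131 − (-1.0203/3.0251)·0.994218 = -0.293532
denominator = 1 − 1.410131 = -0.410131
p = -0.293532 / -0.410131 = 0.7157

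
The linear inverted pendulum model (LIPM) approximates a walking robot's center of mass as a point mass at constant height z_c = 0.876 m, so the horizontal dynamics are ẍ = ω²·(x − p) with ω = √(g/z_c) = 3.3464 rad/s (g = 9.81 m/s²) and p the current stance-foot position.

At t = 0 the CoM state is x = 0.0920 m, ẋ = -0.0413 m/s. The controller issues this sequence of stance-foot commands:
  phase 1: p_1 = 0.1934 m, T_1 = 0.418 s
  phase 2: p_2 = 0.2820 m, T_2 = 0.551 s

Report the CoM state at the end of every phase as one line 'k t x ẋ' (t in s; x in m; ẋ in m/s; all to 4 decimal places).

1 0.4180 -0.0479 -0.7340
2 0.9690 -1.4628 -5.7801

phase 1: p=0.1934, T=0.418, ωT=1.398795, cosh=2.148606, sinh=1.901711; start (x,ẋ)=(0.092000, -0.041300) → end (x,ẋ)=(-0.047939, -0.734036)
phase 2: p=0.2820, T=0.551, ωT=1.843866, cosh=3.239567, sinh=3.081363; start (x,ẋ)=(-0.047939, -0.734036) → end (x,ẋ)=(-1.462759, -5.780113)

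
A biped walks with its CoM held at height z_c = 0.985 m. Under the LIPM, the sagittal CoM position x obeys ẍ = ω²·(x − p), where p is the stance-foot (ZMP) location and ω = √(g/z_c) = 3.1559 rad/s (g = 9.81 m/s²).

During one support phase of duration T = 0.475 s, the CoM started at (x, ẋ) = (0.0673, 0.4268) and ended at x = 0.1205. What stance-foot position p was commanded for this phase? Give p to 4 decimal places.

ωT = 3.1559·0.475 = 1.499052; cosh(ωT) = 2.350393, sinh(ωT) = 2.127052
x(T) = p + (x₀−p)·cosh(ωT) + (ẋ₀/ω)·sinh(ωT) ⇒ p·(1 − cosh) = x(T) − x₀·cosh − (ẋ₀/ω)·sinh
numerator   = 0.1205 − (0.0673)·2.350393 − (0.4268/3.1559)·2.127052 = -0.325341
denominator = 1 − 2.350393 = -1.350393
p = -0.325341 / -1.350393 = 0.2409

p = 0.2409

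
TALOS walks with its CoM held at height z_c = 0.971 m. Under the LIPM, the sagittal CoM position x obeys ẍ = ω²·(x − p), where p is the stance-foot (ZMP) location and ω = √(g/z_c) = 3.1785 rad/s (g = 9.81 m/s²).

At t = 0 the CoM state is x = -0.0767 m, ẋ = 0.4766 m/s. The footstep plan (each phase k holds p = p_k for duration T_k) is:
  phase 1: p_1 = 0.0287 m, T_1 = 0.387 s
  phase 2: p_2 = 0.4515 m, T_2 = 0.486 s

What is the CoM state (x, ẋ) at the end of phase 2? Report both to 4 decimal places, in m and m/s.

phase 1: p=0.0287, T=0.387, ωT=1.230079, cosh=1.856885, sinh=1.564616; start (x,ẋ)=(-0.076700, 0.476600) → end (x,ẋ)=(0.067591, 0.360823)
phase 2: p=0.4515, T=0.486, ωT=1.544751, cosh=2.450085, sinh=2.236720; start (x,ẋ)=(0.067591, 0.360823) → end (x,ẋ)=(-0.235198, -1.845323)

x = -0.2352, ẋ = -1.8453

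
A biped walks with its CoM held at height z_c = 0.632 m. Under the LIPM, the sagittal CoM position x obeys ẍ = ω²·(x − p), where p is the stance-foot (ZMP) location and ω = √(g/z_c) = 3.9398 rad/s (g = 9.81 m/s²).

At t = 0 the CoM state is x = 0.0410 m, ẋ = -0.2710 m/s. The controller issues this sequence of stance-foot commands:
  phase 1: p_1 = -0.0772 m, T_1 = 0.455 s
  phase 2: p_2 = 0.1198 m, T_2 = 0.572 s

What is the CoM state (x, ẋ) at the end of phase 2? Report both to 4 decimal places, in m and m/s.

x = 0.5859, ẋ = 1.9051

phase 1: p=-0.0772, T=0.455, ωT=1.792609, cosh=3.085812, sinh=2.919287; start (x,ẋ)=(0.041000, -0.271000) → end (x,ẋ)=(0.086739, 0.523211)
phase 2: p=0.1198, T=0.572, ωT=2.253566, cosh=4.813325, sinh=4.708301; start (x,ẋ)=(0.086739, 0.523211) → end (x,ẋ)=(0.585937, 1.905116)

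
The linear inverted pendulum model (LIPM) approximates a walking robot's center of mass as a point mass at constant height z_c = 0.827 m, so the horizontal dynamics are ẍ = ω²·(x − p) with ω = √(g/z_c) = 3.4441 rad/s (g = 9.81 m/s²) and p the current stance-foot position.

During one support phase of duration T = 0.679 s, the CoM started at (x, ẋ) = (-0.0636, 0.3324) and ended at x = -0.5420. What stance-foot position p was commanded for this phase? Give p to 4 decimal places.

ωT = 3.4441·0.679 = 2.338544; cosh(ωT) = 5.231300, sinh(ωT) = 5.134832
x(T) = p + (x₀−p)·cosh(ωT) + (ẋ₀/ω)·sinh(ωT) ⇒ p·(1 − cosh) = x(T) − x₀·cosh − (ẋ₀/ω)·sinh
numerator   = -0.5420 − (-0.0636)·5.231300 − (0.3324/3.4441)·5.134832 = -0.704867
denominator = 1 − 5.231300 = -4.231300
p = -0.704867 / -4.231300 = 0.1666

p = 0.1666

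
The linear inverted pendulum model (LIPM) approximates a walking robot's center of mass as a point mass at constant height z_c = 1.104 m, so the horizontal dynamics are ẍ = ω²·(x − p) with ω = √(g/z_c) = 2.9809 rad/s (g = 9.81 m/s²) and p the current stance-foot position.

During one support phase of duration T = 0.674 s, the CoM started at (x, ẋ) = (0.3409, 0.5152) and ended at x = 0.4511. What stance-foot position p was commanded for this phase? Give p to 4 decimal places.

p = 0.5278

ωT = 2.9809·0.674 = 2.009127; cosh(ωT) = 3.795454, sinh(ωT) = 3.661348
x(T) = p + (x₀−p)·cosh(ωT) + (ẋ₀/ω)·sinh(ωT) ⇒ p·(1 − cosh) = x(T) − x₀·cosh − (ẋ₀/ω)·sinh
numerator   = 0.4511 − (0.3409)·3.795454 − (0.5152/2.9809)·3.661348 = -1.475575
denominator = 1 − 3.795454 = -2.795454
p = -1.475575 / -2.795454 = 0.5278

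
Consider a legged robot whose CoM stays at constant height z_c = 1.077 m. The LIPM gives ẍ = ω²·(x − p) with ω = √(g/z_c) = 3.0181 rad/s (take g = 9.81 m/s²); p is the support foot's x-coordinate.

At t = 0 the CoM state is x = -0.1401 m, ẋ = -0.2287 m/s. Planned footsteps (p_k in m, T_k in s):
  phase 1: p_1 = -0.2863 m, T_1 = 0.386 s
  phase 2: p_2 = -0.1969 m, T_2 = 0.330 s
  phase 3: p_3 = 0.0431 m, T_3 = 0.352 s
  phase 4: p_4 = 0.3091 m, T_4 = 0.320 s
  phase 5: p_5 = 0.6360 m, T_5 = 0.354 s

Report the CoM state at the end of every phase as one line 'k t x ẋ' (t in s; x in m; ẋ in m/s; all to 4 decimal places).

phase 1: p=-0.2863, T=0.386, ωT=1.164987, cosh=1.758903, sinh=1.446977; start (x,ẋ)=(-0.140100, -0.228700) → end (x,ẋ)=(-0.138795, 0.236212)
phase 2: p=-0.1969, T=0.330, ωT=0.995973, cosh=1.538361, sinh=1.168997; start (x,ẋ)=(-0.138795, 0.236212) → end (x,ẋ)=(-0.016021, 0.568383)
phase 3: p=0.0431, T=0.352, ωT=1.062371, cosh=1.619429, sinh=1.273794; start (x,ẋ)=(-0.016021, 0.568383) → end (x,ẋ)=(0.187244, 0.693168)
phase 4: p=0.3091, T=0.320, ωT=0.965792, cosh=1.503774, sinh=1.123093; start (x,ẋ)=(0.187244, 0.693168) → end (x,ẋ)=(0.383797, 0.629324)
phase 5: p=0.6360, T=0.354, ωT=1.068407, cosh=1.627148, sinh=1.283592; start (x,ẋ)=(0.383797, 0.629324) → end (x,ẋ)=(0.493279, 0.046967)

1 0.3860 -0.1388 0.2362
2 0.7160 -0.0160 0.5684
3 1.0680 0.1872 0.6932
4 1.3880 0.3838 0.6293
5 1.7420 0.4933 0.0470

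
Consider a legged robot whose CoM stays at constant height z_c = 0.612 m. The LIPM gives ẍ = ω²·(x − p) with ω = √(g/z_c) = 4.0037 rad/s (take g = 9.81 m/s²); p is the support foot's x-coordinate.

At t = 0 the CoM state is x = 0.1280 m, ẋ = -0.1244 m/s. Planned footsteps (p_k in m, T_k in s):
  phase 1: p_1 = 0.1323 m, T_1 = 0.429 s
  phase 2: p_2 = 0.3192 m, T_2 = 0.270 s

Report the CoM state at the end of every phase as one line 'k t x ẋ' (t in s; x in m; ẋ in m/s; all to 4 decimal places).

1 0.4290 0.0362 -0.4041
2 0.6990 -0.2776 -2.1419

phase 1: p=0.1323, T=0.429, ωT=1.717587, cosh=2.875285, sinh=2.695786; start (x,ẋ)=(0.128000, -0.124400) → end (x,ẋ)=(0.036175, -0.404096)
phase 2: p=0.3192, T=0.270, ωT=1.080999, cosh=1.643440, sinh=1.304183; start (x,ẋ)=(0.036175, -0.404096) → end (x,ẋ)=(-0.277567, -2.141940)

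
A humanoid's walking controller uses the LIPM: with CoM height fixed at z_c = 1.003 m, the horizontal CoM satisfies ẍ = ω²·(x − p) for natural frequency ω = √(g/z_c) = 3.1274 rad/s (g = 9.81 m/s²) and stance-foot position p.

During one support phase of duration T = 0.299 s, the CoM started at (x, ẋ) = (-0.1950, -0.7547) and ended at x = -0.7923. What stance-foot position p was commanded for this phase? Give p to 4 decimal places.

p = 0.5226

ωT = 3.1274·0.299 = 0.935093; cosh(ωT) = 1.469999, sinh(ωT) = 1.077450
x(T) = p + (x₀−p)·cosh(ωT) + (ẋ₀/ω)·sinh(ωT) ⇒ p·(1 − cosh) = x(T) − x₀·cosh − (ẋ₀/ω)·sinh
numerator   = -0.7923 − (-0.1950)·1.469999 − (-0.7547/3.1274)·1.077450 = -0.245641
denominator = 1 − 1.469999 = -0.469999
p = -0.245641 / -0.469999 = 0.5226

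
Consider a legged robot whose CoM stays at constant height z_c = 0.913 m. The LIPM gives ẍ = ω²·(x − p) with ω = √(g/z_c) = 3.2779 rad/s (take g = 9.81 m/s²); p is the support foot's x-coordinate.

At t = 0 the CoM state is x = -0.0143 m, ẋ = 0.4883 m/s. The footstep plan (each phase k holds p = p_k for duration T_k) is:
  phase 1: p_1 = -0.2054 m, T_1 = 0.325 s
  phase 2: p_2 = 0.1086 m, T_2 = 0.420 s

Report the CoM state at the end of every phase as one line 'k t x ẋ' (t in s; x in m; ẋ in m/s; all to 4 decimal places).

phase 1: p=-0.2054, T=0.325, ωT=1.065317, cosh=1.623189, sinh=1.278571; start (x,ẋ)=(-0.014300, 0.488300) → end (x,ẋ)=(0.295257, 1.593509)
phase 2: p=0.1086, T=0.420, ωT=1.376718, cosh=2.107141, sinh=1.854736; start (x,ẋ)=(0.295257, 1.593509) → end (x,ẋ)=(1.403568, 4.492554)

1 0.3250 0.2953 1.5935
2 0.7450 1.4036 4.4926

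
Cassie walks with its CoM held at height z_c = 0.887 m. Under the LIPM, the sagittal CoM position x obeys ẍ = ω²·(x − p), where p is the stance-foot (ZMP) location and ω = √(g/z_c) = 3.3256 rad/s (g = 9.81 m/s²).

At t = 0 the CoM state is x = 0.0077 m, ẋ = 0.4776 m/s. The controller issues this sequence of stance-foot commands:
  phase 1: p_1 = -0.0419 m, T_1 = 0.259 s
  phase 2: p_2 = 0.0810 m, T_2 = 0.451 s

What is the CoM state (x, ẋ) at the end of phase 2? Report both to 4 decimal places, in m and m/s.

x = 0.8119, ẋ = 2.5512

phase 1: p=-0.0419, T=0.259, ωT=0.861330, cosh=1.394453, sinh=0.971854; start (x,ẋ)=(0.007700, 0.477600) → end (x,ẋ)=(0.166836, 0.826298)
phase 2: p=0.0810, T=0.451, ωT=1.499846, cosh=2.352081, sinh=2.128916; start (x,ẋ)=(0.166836, 0.826298) → end (x,ẋ)=(0.811856, 2.551231)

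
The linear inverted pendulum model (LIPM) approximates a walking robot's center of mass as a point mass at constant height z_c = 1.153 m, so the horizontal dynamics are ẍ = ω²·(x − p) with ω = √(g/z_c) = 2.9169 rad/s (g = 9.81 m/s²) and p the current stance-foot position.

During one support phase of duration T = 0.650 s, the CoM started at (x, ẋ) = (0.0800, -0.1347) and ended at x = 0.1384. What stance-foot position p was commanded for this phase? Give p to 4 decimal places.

ωT = 2.9169·0.650 = 1.895985; cosh(ωT) = 3.404637, sinh(ωT) = 3.254467
x(T) = p + (x₀−p)·cosh(ωT) + (ẋ₀/ω)·sinh(ωT) ⇒ p·(1 − cosh) = x(T) − x₀·cosh − (ẋ₀/ω)·sinh
numerator   = 0.1384 − (0.0800)·3.404637 − (-0.1347/2.9169)·3.254467 = 0.016318
denominator = 1 − 3.404637 = -2.404637
p = 0.016318 / -2.404637 = -0.0068

p = -0.0068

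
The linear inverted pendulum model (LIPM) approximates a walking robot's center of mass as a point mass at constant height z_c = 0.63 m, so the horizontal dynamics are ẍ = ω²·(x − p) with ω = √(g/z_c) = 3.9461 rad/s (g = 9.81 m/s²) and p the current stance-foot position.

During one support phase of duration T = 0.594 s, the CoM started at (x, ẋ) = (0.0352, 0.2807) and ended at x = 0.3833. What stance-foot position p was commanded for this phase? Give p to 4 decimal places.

ωT = 3.9461·0.594 = 2.343983; cosh(ωT) = 5.259308, sinh(ωT) = 5.163363
x(T) = p + (x₀−p)·cosh(ωT) + (ẋ₀/ω)·sinh(ωT) ⇒ p·(1 − cosh) = x(T) − x₀·cosh − (ẋ₀/ω)·sinh
numerator   = 0.3833 − (0.0352)·5.259308 − (0.2807/3.9461)·5.163363 = -0.169116
denominator = 1 − 5.259308 = -4.259308
p = -0.169116 / -4.259308 = 0.0397

p = 0.0397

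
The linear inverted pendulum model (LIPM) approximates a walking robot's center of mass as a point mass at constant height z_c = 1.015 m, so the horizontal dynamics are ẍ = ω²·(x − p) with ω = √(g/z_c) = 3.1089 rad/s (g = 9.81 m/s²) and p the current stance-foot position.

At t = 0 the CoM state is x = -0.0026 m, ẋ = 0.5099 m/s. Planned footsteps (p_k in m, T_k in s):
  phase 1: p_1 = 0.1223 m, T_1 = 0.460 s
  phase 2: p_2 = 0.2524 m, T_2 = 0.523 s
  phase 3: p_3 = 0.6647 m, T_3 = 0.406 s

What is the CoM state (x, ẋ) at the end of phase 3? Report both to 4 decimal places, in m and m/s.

phase 1: p=0.1223, T=0.460, ωT=1.430094, cosh=2.209189, sinh=1.969903; start (x,ẋ)=(-0.002600, 0.509900) → end (x,ẋ)=(0.169462, 0.361549)
phase 2: p=0.2524, T=0.523, ωT=1.625955, cosh=2.639997, sinh=2.443273; start (x,ẋ)=(0.169462, 0.361549) → end (x,ẋ)=(0.317584, 0.324500)
phase 3: p=0.6647, T=0.406, ωT=1.262213, cosh=1.908130, sinh=1.625103; start (x,ẋ)=(0.317584, 0.324500) → end (x,ẋ)=(0.171982, -1.134541)

x = 0.1720, ẋ = -1.1345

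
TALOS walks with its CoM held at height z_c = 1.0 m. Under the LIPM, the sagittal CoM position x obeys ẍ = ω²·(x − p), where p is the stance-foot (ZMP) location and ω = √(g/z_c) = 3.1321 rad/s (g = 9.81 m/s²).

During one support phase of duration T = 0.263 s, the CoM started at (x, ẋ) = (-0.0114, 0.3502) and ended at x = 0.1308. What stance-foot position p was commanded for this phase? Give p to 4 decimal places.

ωT = 3.1321·0.263 = 0.823742; cosh(ωT) = 1.358900, sinh(ωT) = 0.920113
x(T) = p + (x₀−p)·cosh(ωT) + (ẋ₀/ω)·sinh(ωT) ⇒ p·(1 − cosh) = x(T) − x₀·cosh − (ẋ₀/ω)·sinh
numerator   = 0.1308 − (-0.0114)·1.358900 − (0.3502/3.1321)·0.920113 = 0.043414
denominator = 1 − 1.358900 = -0.358900
p = 0.043414 / -0.358900 = -0.1210

p = -0.1210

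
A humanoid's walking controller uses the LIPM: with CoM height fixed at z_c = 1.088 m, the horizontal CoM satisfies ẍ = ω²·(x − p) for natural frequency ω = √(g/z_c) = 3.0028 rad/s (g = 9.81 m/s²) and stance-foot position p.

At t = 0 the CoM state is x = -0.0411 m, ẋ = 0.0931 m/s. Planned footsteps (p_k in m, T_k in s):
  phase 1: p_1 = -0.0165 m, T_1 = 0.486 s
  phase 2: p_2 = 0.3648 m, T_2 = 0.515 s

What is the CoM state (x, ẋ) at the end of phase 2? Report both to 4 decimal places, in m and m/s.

x = -0.5075, ẋ = -2.3673

phase 1: p=-0.0165, T=0.486, ωT=1.459361, cosh=2.267796, sinh=2.035412; start (x,ẋ)=(-0.041100, 0.093100) → end (x,ẋ)=(-0.009181, 0.060778)
phase 2: p=0.3648, T=0.515, ωT=1.546442, cosh=2.453871, sinh=2.240866; start (x,ẋ)=(-0.009181, 0.060778) → end (x,ẋ)=(-0.507545, -2.367329)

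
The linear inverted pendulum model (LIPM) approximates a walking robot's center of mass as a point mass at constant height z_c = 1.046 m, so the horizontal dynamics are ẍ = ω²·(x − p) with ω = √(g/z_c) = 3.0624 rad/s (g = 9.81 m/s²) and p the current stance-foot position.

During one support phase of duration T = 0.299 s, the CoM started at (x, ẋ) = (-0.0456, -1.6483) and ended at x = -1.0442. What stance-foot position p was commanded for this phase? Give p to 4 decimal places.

p = 0.9201

ωT = 3.0624·0.299 = 0.915658; cosh(ωT) = 1.449336, sinh(ωT) = 1.049082
x(T) = p + (x₀−p)·cosh(ωT) + (ẋ₀/ω)·sinh(ωT) ⇒ p·(1 − cosh) = x(T) − x₀·cosh − (ẋ₀/ω)·sinh
numerator   = -1.0442 − (-0.0456)·1.449336 − (-1.6483/3.0624)·1.049082 = -0.413454
denominator = 1 − 1.449336 = -0.449336
p = -0.413454 / -0.449336 = 0.9201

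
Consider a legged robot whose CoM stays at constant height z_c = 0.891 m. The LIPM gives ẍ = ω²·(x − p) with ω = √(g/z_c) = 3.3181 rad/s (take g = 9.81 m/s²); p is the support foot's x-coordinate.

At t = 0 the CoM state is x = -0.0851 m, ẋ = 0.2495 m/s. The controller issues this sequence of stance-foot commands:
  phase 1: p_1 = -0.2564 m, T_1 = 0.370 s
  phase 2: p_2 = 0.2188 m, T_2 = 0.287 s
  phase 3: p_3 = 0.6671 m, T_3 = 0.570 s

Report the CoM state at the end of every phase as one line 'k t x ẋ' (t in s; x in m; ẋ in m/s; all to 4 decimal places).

1 0.3700 0.1784 1.3492
2 0.6570 0.6070 1.8606
3 1.2270 2.2796 5.6611

phase 1: p=-0.2564, T=0.370, ωT=1.227697, cosh=1.853163, sinh=1.560197; start (x,ẋ)=(-0.085100, 0.249500) → end (x,ẋ)=(0.178364, 1.349165)
phase 2: p=0.2188, T=0.287, ωT=0.952295, cosh=1.488752, sinh=1.102898; start (x,ẋ)=(0.178364, 1.349165) → end (x,ẋ)=(0.607047, 1.860595)
phase 3: p=0.6671, T=0.570, ωT=1.891317, cosh=3.389483, sinh=3.238610; start (x,ẋ)=(0.607047, 1.860595) → end (x,ẋ)=(2.279573, 5.661123)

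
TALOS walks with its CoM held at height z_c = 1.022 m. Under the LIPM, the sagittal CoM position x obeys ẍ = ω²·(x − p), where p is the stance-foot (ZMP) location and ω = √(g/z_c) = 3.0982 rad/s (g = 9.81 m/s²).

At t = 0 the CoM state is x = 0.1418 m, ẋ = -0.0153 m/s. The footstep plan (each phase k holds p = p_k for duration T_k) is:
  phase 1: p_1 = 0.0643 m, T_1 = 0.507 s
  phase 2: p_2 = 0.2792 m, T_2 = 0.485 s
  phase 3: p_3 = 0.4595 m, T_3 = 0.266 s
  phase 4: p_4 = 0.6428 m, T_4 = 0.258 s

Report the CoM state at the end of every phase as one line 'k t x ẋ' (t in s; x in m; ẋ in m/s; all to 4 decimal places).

1 0.5070 0.2474 0.5142
2 0.9920 0.5586 1.0020
3 1.2580 0.8919 1.6446
4 1.5160 1.4468 2.8835

phase 1: p=0.0643, T=0.507, ωT=1.570787, cosh=2.509158, sinh=2.301277; start (x,ẋ)=(0.141800, -0.015300) → end (x,ẋ)=(0.247395, 0.514171)
phase 2: p=0.2792, T=0.485, ωT=1.502627, cosh=2.358011, sinh=2.135467; start (x,ẋ)=(0.247395, 0.514171) → end (x,ẋ)=(0.558601, 1.001996)
phase 3: p=0.4595, T=0.266, ωT=0.824121, cosh=1.359248, sinh=0.920628; start (x,ẋ)=(0.558601, 1.001996) → end (x,ẋ)=(0.891946, 1.644628)
phase 4: p=0.6428, T=0.258, ωT=0.799336, cosh=1.336845, sinh=0.887218; start (x,ẋ)=(0.891946, 1.644628) → end (x,ẋ)=(1.446834, 2.883459)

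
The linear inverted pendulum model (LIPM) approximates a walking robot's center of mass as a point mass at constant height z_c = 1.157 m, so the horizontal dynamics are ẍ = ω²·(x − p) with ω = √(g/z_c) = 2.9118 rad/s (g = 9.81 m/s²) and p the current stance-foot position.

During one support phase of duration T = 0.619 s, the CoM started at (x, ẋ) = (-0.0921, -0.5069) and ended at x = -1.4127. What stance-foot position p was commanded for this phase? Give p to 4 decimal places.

p = 0.2896

ωT = 2.9118·0.619 = 1.802404; cosh(ωT) = 3.114556, sinh(ωT) = 2.949654
x(T) = p + (x₀−p)·cosh(ωT) + (ẋ₀/ω)·sinh(ωT) ⇒ p·(1 − cosh) = x(T) − x₀·cosh − (ẋ₀/ω)·sinh
numerator   = -1.4127 − (-0.0921)·3.114556 − (-0.5069/2.9118)·2.949654 = -0.612360
denominator = 1 − 3.114556 = -2.114556
p = -0.612360 / -2.114556 = 0.2896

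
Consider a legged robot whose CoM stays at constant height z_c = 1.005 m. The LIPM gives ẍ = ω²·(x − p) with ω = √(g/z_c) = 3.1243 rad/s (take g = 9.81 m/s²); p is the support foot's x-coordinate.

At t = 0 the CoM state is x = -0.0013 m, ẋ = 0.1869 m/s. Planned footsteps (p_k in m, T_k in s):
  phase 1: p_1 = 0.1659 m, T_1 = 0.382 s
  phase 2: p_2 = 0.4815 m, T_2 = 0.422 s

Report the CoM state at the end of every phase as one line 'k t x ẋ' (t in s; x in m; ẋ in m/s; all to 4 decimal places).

1 0.3820 -0.0456 -0.4458
2 0.8040 -0.8216 -3.7501

phase 1: p=0.1659, T=0.382, ωT=1.193483, cosh=1.800856, sinh=1.497693; start (x,ẋ)=(-0.001300, 0.186900) → end (x,ẋ)=(-0.045609, -0.445789)
phase 2: p=0.4815, T=0.422, ωT=1.318455, cosh=2.002595, sinh=1.735046; start (x,ẋ)=(-0.045609, -0.445789) → end (x,ẋ)=(-0.821650, -3.750090)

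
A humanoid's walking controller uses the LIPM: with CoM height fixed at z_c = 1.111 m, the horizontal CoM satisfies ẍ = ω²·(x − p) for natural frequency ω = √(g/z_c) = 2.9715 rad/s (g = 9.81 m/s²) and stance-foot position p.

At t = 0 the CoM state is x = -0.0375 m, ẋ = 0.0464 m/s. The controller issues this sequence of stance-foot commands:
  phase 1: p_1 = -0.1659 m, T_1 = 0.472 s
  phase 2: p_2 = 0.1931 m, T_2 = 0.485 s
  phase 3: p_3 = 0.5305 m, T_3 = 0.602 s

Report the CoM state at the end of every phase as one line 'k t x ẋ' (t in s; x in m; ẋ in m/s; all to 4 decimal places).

1 0.4720 0.1407 0.8287
2 0.9570 0.6325 1.5385
3 1.5590 2.3495 5.6116

phase 1: p=-0.1659, T=0.472, ωT=1.402548, cosh=2.155758, sinh=1.909788; start (x,ẋ)=(-0.037500, 0.046400) → end (x,ẋ)=(0.140721, 0.828689)
phase 2: p=0.1931, T=0.485, ωT=1.441177, cosh=2.231159, sinh=1.994510; start (x,ẋ)=(0.140721, 0.828689) → end (x,ẋ)=(0.632460, 1.538500)
phase 3: p=0.5305, T=0.602, ωT=1.788843, cosh=3.074840, sinh=2.907687; start (x,ẋ)=(0.632460, 1.538500) → end (x,ẋ)=(2.349472, 5.611598)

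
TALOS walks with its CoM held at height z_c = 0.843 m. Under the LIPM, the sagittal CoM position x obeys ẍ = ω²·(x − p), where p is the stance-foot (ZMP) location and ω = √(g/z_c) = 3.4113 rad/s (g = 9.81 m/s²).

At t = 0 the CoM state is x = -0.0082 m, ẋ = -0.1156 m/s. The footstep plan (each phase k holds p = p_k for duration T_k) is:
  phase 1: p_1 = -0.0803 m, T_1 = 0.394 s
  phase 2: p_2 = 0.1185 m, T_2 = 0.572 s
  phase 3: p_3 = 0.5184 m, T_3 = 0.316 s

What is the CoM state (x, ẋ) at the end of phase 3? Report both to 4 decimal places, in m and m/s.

phase 1: p=-0.0803, T=0.394, ωT=1.344052, cosh=2.047669, sinh=1.786882; start (x,ẋ)=(-0.008200, -0.115600) → end (x,ẋ)=(0.006784, 0.202782)
phase 2: p=0.1185, T=0.572, ωT=1.951264, cosh=3.589835, sinh=3.447740; start (x,ẋ)=(0.006784, 0.202782) → end (x,ẋ)=(-0.077594, -0.585968)
phase 3: p=0.5184, T=0.316, ωT=1.077971, cosh=1.639498, sinh=1.299212; start (x,ẋ)=(-0.077594, -0.585968) → end (x,ẋ)=(-0.681900, -3.602140)

x = -0.6819, ẋ = -3.6021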